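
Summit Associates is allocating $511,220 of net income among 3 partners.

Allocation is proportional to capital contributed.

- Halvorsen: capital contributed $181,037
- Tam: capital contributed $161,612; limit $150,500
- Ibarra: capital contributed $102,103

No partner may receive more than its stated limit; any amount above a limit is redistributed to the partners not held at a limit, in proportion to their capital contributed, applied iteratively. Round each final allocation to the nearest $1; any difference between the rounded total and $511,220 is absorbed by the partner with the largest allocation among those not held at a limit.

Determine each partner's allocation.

Halvorsen: $230,641 | Tam: $150,500 | Ibarra: $130,079

Capital contributed total: 444,752.
Pro-rata shares before constraints: Halvorsen 208,092.90; Tam 185,764.85; Ibarra 117,362.25.
Cap binds for Tam ($150,500); remaining pool $360,720 reallocated over remaining capital contributed 283,140.
Redistributed shares: Halvorsen 230,640.91 → $230,641; Ibarra 130,079.09 → $130,079.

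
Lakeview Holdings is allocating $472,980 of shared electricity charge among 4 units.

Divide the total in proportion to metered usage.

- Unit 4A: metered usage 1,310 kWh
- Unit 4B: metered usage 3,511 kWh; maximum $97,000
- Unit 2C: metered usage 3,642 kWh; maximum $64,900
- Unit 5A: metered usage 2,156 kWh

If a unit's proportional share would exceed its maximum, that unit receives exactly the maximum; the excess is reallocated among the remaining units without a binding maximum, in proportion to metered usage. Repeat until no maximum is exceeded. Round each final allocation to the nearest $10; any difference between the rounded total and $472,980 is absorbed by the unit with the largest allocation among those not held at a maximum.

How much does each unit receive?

Combined metered usage = 10,619.
Pro-rata shares before constraints: Unit 4A 58,348.60; Unit 4B 156,383.16; Unit 2C 162,218.02; Unit 5A 96,030.22.
Held at cap: Unit 4B ($97,000), Unit 2C ($64,900); remaining pool $311,080 reallocated over remaining metered usage 3,466.
Shares after redistribution: Unit 4A 117,574.96 → $117,570; Unit 5A 193,505.04 → $193,510.

Unit 4A: $117,570 | Unit 4B: $97,000 | Unit 2C: $64,900 | Unit 5A: $193,510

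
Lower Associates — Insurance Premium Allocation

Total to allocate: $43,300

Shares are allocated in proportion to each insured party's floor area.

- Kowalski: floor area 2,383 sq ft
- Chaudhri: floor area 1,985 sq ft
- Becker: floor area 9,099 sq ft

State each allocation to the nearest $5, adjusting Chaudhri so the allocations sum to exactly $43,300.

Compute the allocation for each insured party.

Combined floor area = 13,467.
Pro-rata amounts: Kowalski 2,383/13,467 × $43,300 = 7,661.98; Chaudhri 1,985/13,467 × $43,300 = 6,382.30; Becker 9,099/13,467 × $43,300 = 29,255.71.
Rounded to nearest $5: Kowalski $7,660; Chaudhri $6,380; Becker $29,255. Sum = $43,295.
Difference $43,300 − $43,295 = +$5 applied to Chaudhri: Chaudhri becomes $6,385.

Kowalski: $7,660 · Chaudhri: $6,385 · Becker: $29,255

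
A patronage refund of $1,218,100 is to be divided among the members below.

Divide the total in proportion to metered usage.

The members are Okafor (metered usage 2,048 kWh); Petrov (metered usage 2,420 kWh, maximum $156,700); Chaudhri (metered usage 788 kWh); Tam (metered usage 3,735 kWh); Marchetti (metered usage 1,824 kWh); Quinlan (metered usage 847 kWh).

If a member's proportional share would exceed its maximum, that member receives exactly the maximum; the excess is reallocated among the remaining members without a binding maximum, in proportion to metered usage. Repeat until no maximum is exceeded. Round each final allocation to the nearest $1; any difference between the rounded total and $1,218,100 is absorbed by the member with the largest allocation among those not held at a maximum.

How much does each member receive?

Metered usage total: 11,662.
Pro-rata shares before constraints: Okafor 213,914.32; Petrov 252,769.85; Chaudhri 82,306.88; Tam 390,122.06; Marchetti 190,517.44; Quinlan 88,469.45.
Capped: Petrov ($156,700); residual $1,061,400 reallocated over remaining metered usage 9,242.
Redistributed shares: Okafor 235,203.12 → $235,203; Chaudhri 90,498.07 → $90,498; Tam 428,947.09 → $428,947; Marchetti 209,477.78 → $209,478; Quinlan 97,273.95 → $97,274.

Okafor: $235,203 | Petrov: $156,700 | Chaudhri: $90,498 | Tam: $428,947 | Marchetti: $209,478 | Quinlan: $97,274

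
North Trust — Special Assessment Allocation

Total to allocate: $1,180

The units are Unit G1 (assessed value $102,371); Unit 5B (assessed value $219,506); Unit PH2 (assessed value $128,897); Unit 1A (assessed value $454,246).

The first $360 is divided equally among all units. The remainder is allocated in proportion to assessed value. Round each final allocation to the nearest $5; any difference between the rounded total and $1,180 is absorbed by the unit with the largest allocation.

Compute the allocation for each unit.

First tranche $360 split equally: $90 each.
Remainder $820 by assessed value (total 905,020): Unit G1 92.75 → $95; Unit 5B 198.89 → $200; Unit PH2 116.79 → $115; Unit 1A 411.57 → $410.
Totals: Unit G1 $90 + $95 = $185; Unit 5B $90 + $200 = $290; Unit PH2 $90 + $115 = $205; Unit 1A $90 + $410 = $500.

Unit G1: $185 | Unit 5B: $290 | Unit PH2: $205 | Unit 1A: $500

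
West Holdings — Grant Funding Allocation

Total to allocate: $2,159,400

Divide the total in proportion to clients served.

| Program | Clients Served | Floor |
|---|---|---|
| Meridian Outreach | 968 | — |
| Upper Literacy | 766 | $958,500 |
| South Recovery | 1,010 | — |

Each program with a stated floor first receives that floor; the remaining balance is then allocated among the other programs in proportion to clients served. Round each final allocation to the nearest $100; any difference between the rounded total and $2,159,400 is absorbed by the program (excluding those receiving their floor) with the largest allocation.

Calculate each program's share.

Meridian Outreach: $587,700 | Upper Literacy: $958,500 | South Recovery: $613,200

Guaranteed amounts: Upper Literacy $958,500. Balance $1,200,900.
Balance split over remaining clients served 1,978: Meridian Outreach 587,700.30 → $587,700; South Recovery 613,199.70 → $613,200.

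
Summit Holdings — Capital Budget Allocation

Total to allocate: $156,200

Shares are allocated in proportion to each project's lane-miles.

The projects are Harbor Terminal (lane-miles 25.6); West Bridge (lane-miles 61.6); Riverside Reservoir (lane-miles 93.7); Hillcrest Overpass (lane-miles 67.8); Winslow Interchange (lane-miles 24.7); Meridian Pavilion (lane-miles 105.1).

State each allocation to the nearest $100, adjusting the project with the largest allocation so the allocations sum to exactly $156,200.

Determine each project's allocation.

Total lane-miles = 378.5.
Pro-rata amounts: Harbor Terminal 25.6/378.5 × $156,200 = 10,564.65; West Bridge 61.6/378.5 × $156,200 = 25,421.19; Riverside Reservoir 93.7/378.5 × $156,200 = 38,668.27; Hillcrest Overpass 67.8/378.5 × $156,200 = 27,979.82; Winslow Interchange 24.7/378.5 × $156,200 = 10,193.24; Meridian Pavilion 105.1/378.5 × $156,200 = 43,372.84.
At nearest $100: Harbor Terminal $10,600; West Bridge $25,400; Riverside Reservoir $38,700; Hillcrest Overpass $28,000; Winslow Interchange $10,200; Meridian Pavilion $43,400. Sum = $156,300.
Difference $156,200 − $156,300 = −$100 applied to largest allocation (Meridian Pavilion): Meridian Pavilion becomes $43,300.

Harbor Terminal: $10,600 | West Bridge: $25,400 | Riverside Reservoir: $38,700 | Hillcrest Overpass: $28,000 | Winslow Interchange: $10,200 | Meridian Pavilion: $43,300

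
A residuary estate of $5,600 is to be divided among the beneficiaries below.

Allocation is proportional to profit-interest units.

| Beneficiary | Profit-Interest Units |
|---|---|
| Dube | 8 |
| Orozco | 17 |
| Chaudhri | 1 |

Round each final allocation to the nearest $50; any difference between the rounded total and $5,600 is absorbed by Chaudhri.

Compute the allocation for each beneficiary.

Profit-interest units total: 26.
Raw shares: Dube 8/26 × $5,600 = 1,723.08; Orozco 17/26 × $5,600 = 3,661.54; Chaudhri 1/26 × $5,600 = 215.38.
After rounding ($50): Dube $1,700; Orozco $3,650; Chaudhri $200. Sum = $5,550.
Difference $5,600 − $5,550 = +$50 applied to Chaudhri: Chaudhri becomes $250.

Dube: $1,700 | Orozco: $3,650 | Chaudhri: $250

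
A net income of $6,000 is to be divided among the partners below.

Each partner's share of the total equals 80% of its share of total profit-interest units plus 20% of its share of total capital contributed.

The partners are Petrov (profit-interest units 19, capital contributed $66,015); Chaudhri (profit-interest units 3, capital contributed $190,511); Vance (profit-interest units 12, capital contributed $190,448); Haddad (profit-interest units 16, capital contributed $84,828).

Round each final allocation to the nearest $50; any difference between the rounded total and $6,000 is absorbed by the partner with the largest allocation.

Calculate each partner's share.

Petrov: $1,950 · Chaudhri: $700 · Vance: $1,600 · Haddad: $1,750

Totals — profit-interest units 50, capital contributed 531,802.
Combined weights (80% profit-interest units + 20% capital contributed): Petrov 0.3288; Chaudhri 0.1196; Vance 0.2636; Haddad 0.2879.
Proportional shares: Petrov 1,972.96; Chaudhri 717.88; Vance 1,581.74; Haddad 1,727.41.
After rounding ($50): Petrov $1,950; Chaudhri $700; Vance $1,600; Haddad $1,750. Sum = $6,000.
Rounded total matches; no reconciliation needed.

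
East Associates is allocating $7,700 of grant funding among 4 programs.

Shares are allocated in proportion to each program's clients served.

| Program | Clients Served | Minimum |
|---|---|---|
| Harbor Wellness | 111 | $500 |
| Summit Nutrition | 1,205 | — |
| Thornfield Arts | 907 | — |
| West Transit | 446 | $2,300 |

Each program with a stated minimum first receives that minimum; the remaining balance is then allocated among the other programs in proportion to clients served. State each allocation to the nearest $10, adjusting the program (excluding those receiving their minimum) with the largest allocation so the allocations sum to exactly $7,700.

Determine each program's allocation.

Harbor Wellness: $500 · Summit Nutrition: $2,800 · Thornfield Arts: $2,100 · West Transit: $2,300

Guaranteed amounts: Harbor Wellness $500; West Transit $2,300. Remaining pool $4,900.
Remaining pool split over remaining clients served 2,112: Summit Nutrition 2,795.69 → $2,800; Thornfield Arts 2,104.31 → $2,100.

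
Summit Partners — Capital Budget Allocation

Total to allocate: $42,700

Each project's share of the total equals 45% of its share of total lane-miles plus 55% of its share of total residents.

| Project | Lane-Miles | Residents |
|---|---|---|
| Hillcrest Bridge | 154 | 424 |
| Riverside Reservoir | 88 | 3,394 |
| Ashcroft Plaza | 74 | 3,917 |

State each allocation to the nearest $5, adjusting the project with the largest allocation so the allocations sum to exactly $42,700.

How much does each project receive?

Hillcrest Bridge: $10,650 | Riverside Reservoir: $15,655 | Ashcroft Plaza: $16,395

Lane-miles total 316; residents total 7,735.
Combined weights (45% lane-miles + 55% residents): Hillcrest Bridge 0.2495; Riverside Reservoir 0.3666; Ashcroft Plaza 0.3839.
Pro-rata amounts: Hillcrest Bridge 10,651.62; Riverside Reservoir 15,655.87; Ashcroft Plaza 16,392.51.
Rounded to nearest $5: Hillcrest Bridge $10,650; Riverside Reservoir $15,655; Ashcroft Plaza $16,395. Sum = $42,700.
Rounded total matches; no reconciliation needed.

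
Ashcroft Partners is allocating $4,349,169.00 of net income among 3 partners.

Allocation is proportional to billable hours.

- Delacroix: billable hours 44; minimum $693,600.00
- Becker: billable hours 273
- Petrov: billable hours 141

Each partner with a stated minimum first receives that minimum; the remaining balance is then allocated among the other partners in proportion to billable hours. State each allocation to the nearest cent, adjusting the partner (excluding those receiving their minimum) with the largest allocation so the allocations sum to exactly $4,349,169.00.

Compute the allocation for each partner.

Guaranteed amounts: Delacroix $693,600.00. Residual $3,655,569.00.
Residual split over remaining billable hours 414: Becker 2,410,556.3696 → $2,410,556.37; Petrov 1,245,012.6304 → $1,245,012.63.

Delacroix: $693,600.00 | Becker: $2,410,556.37 | Petrov: $1,245,012.63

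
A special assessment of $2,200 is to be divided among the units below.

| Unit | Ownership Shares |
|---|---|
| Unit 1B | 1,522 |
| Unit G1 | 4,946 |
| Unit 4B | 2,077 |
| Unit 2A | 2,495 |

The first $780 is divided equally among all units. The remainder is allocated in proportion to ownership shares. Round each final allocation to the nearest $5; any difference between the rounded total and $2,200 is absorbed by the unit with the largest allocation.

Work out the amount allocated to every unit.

Unit 1B: $390 | Unit G1: $835 | Unit 4B: $460 | Unit 2A: $515

First tranche $780 split equally: $195 each.
Remainder $1,420 by ownership shares (total 11,040): Unit 1B 195.76 → $195; Unit G1 636.17 → $635; Unit 4B 267.15 → $265; Unit 2A 320.91 → $320.
Rounding difference +$5 on remainder applied to Unit G1.
Totals: Unit 1B $195 + $195 = $390; Unit G1 $195 + $640 = $835; Unit 4B $195 + $265 = $460; Unit 2A $195 + $320 = $515.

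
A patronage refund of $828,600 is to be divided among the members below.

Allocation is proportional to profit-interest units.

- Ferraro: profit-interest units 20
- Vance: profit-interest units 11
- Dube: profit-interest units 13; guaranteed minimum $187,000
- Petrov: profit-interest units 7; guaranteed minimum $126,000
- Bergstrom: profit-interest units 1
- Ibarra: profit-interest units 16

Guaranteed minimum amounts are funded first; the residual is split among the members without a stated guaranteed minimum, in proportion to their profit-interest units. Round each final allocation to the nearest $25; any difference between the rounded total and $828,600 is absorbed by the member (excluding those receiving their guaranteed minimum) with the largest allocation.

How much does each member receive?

Guaranteed amounts: Dube $187,000; Petrov $126,000. Remaining pool $515,600.
Remaining pool split over remaining profit-interest units 48: Ferraro 214,833.33 → $214,825; Vance 118,158.33 → $118,150; Bergstrom 10,741.67 → $10,750; Ibarra 171,866.67 → $171,875.

Ferraro: $214,825 | Vance: $118,150 | Dube: $187,000 | Petrov: $126,000 | Bergstrom: $10,750 | Ibarra: $171,875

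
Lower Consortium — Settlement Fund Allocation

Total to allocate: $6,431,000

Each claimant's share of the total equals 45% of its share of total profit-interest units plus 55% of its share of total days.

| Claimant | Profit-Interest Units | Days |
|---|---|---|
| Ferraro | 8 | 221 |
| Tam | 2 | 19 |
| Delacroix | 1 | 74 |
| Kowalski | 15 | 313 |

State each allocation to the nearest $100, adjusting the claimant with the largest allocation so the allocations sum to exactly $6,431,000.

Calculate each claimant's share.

Ferraro: $2,137,200 | Tam: $329,800 | Delacroix: $528,800 | Kowalski: $3,435,200

Profit-interest units total 26; days total 627.
Blended shares (45% profit-interest units + 55% days): Ferraro 0.3323; Tam 0.0513; Delacroix 0.0822; Kowalski 0.5342.
Raw shares: Ferraro 2,137,157.56; Tam 329,794.87; Delacroix 528,756.65; Kowalski 3,435,290.92.
After rounding ($100): Ferraro $2,137,200; Tam $329,800; Delacroix $528,800; Kowalski $3,435,300. Sum = $6,431,100.
Difference $6,431,000 − $6,431,100 = −$100 applied to largest allocation (Kowalski): Kowalski becomes $3,435,200.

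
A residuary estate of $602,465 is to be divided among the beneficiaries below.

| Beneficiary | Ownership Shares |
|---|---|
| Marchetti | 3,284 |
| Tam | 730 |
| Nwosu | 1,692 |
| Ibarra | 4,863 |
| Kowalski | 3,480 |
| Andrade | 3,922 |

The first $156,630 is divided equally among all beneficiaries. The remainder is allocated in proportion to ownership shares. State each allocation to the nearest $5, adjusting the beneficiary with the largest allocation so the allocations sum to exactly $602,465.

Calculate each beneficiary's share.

Equal tier: $156,630 ÷ 6 = $26,105 apiece.
Remainder $445,835 by ownership shares (total 17,971): Marchetti 81,471.38 → $81,470; Tam 18,110.26 → $18,110; Nwosu 41,976.12 → $41,975; Ibarra 120,644.13 → $120,645; Kowalski 86,333.86 → $86,335; Andrade 97,299.25 → $97,300.
Totals: Marchetti $26,105 + $81,470 = $107,575; Tam $26,105 + $18,110 = $44,215; Nwosu $26,105 + $41,975 = $68,080; Ibarra $26,105 + $120,645 = $146,750; Kowalski $26,105 + $86,335 = $112,440; Andrade $26,105 + $97,300 = $123,405.

Marchetti: $107,575 | Tam: $44,215 | Nwosu: $68,080 | Ibarra: $146,750 | Kowalski: $112,440 | Andrade: $123,405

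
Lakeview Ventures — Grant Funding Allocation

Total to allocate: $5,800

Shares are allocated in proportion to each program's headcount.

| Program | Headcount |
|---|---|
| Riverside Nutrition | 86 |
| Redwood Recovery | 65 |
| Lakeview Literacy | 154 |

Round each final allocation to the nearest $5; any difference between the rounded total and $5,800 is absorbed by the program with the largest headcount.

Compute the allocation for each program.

Riverside Nutrition: $1,635; Redwood Recovery: $1,235; Lakeview Literacy: $2,930

Combined headcount = 86 + 65 + 154 = 305.
Raw shares: Riverside Nutrition 1,635.41; Redwood Recovery 1,236.07; Lakeview Literacy 2,928.52.
After rounding ($5): Riverside Nutrition $1,635; Redwood Recovery $1,235; Lakeview Literacy $2,930. Sum = $5,800.
Sum already equals the total — no adjustment.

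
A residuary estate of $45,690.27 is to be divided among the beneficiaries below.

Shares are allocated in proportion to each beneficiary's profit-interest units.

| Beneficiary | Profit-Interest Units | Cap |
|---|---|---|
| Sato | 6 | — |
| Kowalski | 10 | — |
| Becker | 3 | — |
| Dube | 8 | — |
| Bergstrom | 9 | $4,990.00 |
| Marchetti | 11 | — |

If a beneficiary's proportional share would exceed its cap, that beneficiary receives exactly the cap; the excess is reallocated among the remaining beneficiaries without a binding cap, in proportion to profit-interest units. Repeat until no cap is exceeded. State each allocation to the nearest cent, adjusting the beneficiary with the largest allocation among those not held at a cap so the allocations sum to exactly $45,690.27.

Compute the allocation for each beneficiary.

Sato: $6,426.36 | Kowalski: $10,710.60 | Becker: $3,213.18 | Dube: $8,568.48 | Bergstrom: $4,990.00 | Marchetti: $11,781.65

Total profit-interest units = 47.
Pro-rata shares before constraints: Sato 5,832.8004; Kowalski 9,721.3340; Becker 2,916.4002; Dube 7,777.0672; Bergstrom 8,749.2006; Marchetti 10,693.4674.
Held at cap: Bergstrom ($4,990.00); residual $40,700.27 reallocated over remaining profit-interest units 38.
Redistributed shares: Sato 6,426.3584 → $6,426.36; Kowalski 10,710.5974 → $10,710.60; Becker 3,213.1792 → $3,213.18; Dube 8,568.4779 → $8,568.48; Marchetti 11,781.6571 → $11,781.66.
Rounding difference −$0.01 applied to Marchetti → $11,781.65.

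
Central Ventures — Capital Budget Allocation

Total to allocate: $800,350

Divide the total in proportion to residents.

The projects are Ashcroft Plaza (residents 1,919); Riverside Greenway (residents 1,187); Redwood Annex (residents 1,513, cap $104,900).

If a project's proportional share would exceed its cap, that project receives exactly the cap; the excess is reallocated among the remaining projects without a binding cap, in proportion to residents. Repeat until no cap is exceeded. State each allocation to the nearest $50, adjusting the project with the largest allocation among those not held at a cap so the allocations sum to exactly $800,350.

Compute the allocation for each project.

Residents total: 4,619.
Unconstrained shares: Ashcroft Plaza 332,511.72; Riverside Greenway 205,675.57; Redwood Annex 262,162.71.
Held at cap: Redwood Annex ($104,900); balance $695,450 reallocated over remaining residents 3,106.
Shares after redistribution: Ashcroft Plaza 429,674.36 → $429,650; Riverside Greenway 265,775.64 → $265,800.

Ashcroft Plaza: $429,650 | Riverside Greenway: $265,800 | Redwood Annex: $104,900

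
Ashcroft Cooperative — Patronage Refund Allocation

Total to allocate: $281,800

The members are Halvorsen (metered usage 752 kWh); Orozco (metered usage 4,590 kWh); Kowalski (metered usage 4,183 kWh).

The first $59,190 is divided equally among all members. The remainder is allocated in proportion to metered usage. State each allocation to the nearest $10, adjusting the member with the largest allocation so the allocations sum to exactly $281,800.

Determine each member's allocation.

First tranche $59,190 split equally: $19,730 each.
Remainder $222,610 by metered usage (total 9,525): Halvorsen 17,575.09 → $17,580; Orozco 107,273.48 → $107,270; Kowalski 97,761.43 → $97,760.
Totals: Halvorsen $19,730 + $17,580 = $37,310; Orozco $19,730 + $107,270 = $127,000; Kowalski $19,730 + $97,760 = $117,490.

Halvorsen: $37,310 · Orozco: $127,000 · Kowalski: $117,490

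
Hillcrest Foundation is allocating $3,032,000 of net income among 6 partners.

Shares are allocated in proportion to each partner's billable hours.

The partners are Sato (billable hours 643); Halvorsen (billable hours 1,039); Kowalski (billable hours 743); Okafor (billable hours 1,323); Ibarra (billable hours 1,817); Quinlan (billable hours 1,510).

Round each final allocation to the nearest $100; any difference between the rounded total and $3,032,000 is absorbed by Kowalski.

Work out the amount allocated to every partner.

Sato: $275,600 · Halvorsen: $445,300 · Kowalski: $318,300 · Okafor: $567,000 · Ibarra: $778,700 · Quinlan: $647,100

Sum of billable hours: 7,075.
Pro-rata amounts: Sato 643/7,075 × $3,032,000 = 275,558.45; Halvorsen 1,039/7,075 × $3,032,000 = 445,264.73; Kowalski 743/7,075 × $3,032,000 = 318,413.57; Okafor 1,323/7,075 × $3,032,000 = 566,973.29; Ibarra 1,817/7,075 × $3,032,000 = 778,677.60; Quinlan 1,510/7,075 × $3,032,000 = 647,112.37.
Rounded to nearest $100: Sato $275,600; Halvorsen $445,300; Kowalski $318,400; Okafor $567,000; Ibarra $778,700; Quinlan $647,100. Sum = $3,032,100.
Difference $3,032,000 − $3,032,100 = −$100 applied to Kowalski: Kowalski becomes $318,300.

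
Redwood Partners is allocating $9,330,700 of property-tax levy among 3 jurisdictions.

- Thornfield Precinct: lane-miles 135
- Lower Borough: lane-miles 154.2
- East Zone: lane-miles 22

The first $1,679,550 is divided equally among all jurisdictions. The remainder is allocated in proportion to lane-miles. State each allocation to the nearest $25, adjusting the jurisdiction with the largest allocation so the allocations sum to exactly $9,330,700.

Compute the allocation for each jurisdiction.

First tranche $1,679,550 split equally: $559,850 each.
Remainder $7,651,150 by lane-miles (total 311.2): Thornfield Precinct 3,319,104.27 → $3,319,100; Lower Borough 3,791,154.66 → $3,791,150; East Zone 540,891.07 → $540,900.
Totals: Thornfield Precinct $559,850 + $3,319,100 = $3,878,950; Lower Borough $559,850 + $3,791,150 = $4,351,000; East Zone $559,850 + $540,900 = $1,100,750.

Thornfield Precinct: $3,878,950; Lower Borough: $4,351,000; East Zone: $1,100,750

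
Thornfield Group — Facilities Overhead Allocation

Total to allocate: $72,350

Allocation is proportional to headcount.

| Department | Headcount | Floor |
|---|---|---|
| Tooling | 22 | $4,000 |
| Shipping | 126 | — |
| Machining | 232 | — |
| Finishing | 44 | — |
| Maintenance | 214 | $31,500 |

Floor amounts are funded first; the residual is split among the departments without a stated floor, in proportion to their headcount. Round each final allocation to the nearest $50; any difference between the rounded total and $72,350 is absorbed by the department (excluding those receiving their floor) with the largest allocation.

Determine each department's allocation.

Guaranteed amounts: Tooling $4,000; Maintenance $31,500. Residual $36,850.
Residual split over remaining headcount 402: Shipping 11,550.00 → $11,550; Machining 21,266.67 → $21,250; Finishing 4,033.33 → $4,050.

Tooling: $4,000 | Shipping: $11,550 | Machining: $21,250 | Finishing: $4,050 | Maintenance: $31,500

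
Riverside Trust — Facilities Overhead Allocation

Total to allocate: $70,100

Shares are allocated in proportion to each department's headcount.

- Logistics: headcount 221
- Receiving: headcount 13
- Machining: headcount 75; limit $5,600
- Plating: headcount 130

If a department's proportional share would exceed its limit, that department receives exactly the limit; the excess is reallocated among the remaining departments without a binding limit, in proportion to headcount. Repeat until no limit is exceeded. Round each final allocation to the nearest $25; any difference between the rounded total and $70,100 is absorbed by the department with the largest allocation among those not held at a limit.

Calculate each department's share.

Sum of headcount: 439.
Pro-rata shares before constraints: Logistics 35,289.52; Receiving 2,075.85; Machining 11,976.08; Plating 20,758.54.
Capped: Machining ($5,600); residual $64,500 reallocated over remaining headcount 364.
Remaining shares: Logistics 39,160.71 → $39,150; Receiving 2,303.57 → $2,300; Plating 23,035.71 → $23,025.
Rounding difference +$25 applied to Logistics → $39,175.

Logistics: $39,175 | Receiving: $2,300 | Machining: $5,600 | Plating: $23,025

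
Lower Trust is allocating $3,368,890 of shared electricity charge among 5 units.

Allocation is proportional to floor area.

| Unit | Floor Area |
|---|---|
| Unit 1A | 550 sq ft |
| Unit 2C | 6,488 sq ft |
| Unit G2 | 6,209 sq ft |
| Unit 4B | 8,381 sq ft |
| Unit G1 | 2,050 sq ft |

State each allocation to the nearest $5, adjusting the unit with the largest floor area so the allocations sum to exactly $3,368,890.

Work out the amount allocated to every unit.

Floor area total: 23,678.
Proportional shares: Unit 1A 550/23,678 × $3,368,890 = 78,253.63; Unit 2C 6,488/23,678 × $3,368,890 = 923,108.30; Unit G2 6,209/23,678 × $3,368,890 = 883,412.37; Unit 4B 8,381/23,678 × $3,368,890 = 1,192,443.07; Unit G1 2,050/23,678 × $3,368,890 = 291,672.63.
At nearest $5: Unit 1A $78,255; Unit 2C $923,110; Unit G2 $883,410; Unit 4B $1,192,445; Unit G1 $291,675. Sum = $3,368,895.
Difference $3,368,890 − $3,368,895 = −$5 applied to largest floor area (Unit 4B): Unit 4B becomes $1,192,440.

Unit 1A: $78,255 | Unit 2C: $923,110 | Unit G2: $883,410 | Unit 4B: $1,192,440 | Unit G1: $291,675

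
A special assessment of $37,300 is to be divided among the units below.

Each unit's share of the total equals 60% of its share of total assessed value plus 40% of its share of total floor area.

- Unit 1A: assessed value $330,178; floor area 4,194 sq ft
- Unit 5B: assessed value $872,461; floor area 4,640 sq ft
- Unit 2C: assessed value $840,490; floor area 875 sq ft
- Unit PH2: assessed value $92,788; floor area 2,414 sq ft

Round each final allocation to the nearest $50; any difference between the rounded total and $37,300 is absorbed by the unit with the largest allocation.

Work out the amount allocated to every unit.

Totals — assessed value 2,135,917, floor area 12,123.
Composite weights (60% assessed value + 40% floor area): Unit 1A 0.2311; Unit 5B 0.3982; Unit 2C 0.2650; Unit PH2 0.1057.
Unrounded shares: Unit 1A 8,621.22; Unit 5B 14,852.12; Unit 2C 9,883.48; Unit PH2 3,943.18.
Rounded to nearest $50: Unit 1A $8,600; Unit 5B $14,850; Unit 2C $9,900; Unit PH2 $3,950. Sum = $37,300.
Rounded total matches; no reconciliation needed.

Unit 1A: $8,600; Unit 5B: $14,850; Unit 2C: $9,900; Unit PH2: $3,950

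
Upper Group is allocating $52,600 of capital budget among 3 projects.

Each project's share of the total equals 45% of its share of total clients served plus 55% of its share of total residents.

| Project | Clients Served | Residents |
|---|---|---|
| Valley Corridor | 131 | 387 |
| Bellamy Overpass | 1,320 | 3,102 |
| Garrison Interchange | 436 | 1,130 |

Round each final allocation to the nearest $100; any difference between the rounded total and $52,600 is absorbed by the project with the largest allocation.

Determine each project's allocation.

Totals — clients served 1,887, residents 4,619.
Combined weights (45% clients served + 55% residents): Valley Corridor 0.0773; Bellamy Overpass 0.6842; Garrison Interchange 0.2385.
Proportional shares: Valley Corridor 4,067.11; Bellamy Overpass 35,986.34; Garrison Interchange 12,546.55.
After rounding ($100): Valley Corridor $4,100; Bellamy Overpass $36,000; Garrison Interchange $12,500. Sum = $52,600.
No rounding difference to absorb.

Valley Corridor: $4,100; Bellamy Overpass: $36,000; Garrison Interchange: $12,500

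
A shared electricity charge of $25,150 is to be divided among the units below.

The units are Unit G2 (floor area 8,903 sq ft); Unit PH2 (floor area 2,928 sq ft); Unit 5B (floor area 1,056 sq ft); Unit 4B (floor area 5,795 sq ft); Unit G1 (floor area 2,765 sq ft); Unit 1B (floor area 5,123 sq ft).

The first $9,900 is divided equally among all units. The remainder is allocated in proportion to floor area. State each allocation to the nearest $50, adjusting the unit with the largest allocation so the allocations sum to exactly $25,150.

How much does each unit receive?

First tranche $9,900 split equally: $1,650 each.
Remainder $15,250 by floor area (total 26,570): Unit G2 5,109.93 → $5,100; Unit PH2 1,680.54 → $1,700; Unit 5B 606.10 → $600; Unit 4B 3,326.07 → $3,350; Unit G1 1,586.99 → $1,600; Unit 1B 2,940.37 → $2,950.
Rounding difference −$50 on remainder applied to Unit G2.
Totals: Unit G2 $1,650 + $5,050 = $6,700; Unit PH2 $1,650 + $1,700 = $3,350; Unit 5B $1,650 + $600 = $2,250; Unit 4B $1,650 + $3,350 = $5,000; Unit G1 $1,650 + $1,600 = $3,250; Unit 1B $1,650 + $2,950 = $4,600.

Unit G2: $6,700 · Unit PH2: $3,350 · Unit 5B: $2,250 · Unit 4B: $5,000 · Unit G1: $3,250 · Unit 1B: $4,600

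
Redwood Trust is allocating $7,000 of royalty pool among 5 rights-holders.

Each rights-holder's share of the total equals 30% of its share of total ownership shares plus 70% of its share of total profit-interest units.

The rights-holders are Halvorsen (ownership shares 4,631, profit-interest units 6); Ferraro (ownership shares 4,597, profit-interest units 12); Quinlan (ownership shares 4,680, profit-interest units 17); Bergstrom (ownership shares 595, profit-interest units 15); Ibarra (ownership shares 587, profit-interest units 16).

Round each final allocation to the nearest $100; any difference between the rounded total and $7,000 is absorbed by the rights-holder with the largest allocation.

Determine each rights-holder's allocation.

Halvorsen: $1,100; Ferraro: $1,500; Quinlan: $1,900; Bergstrom: $1,200; Ibarra: $1,300

Ownership shares total 15,090; profit-interest units total 66.
Combined weights (30% ownership shares + 70% profit-interest units): Halvorsen 0.1557; Ferraro 0.2187; Quinlan 0.2733; Bergstrom 0.1709; Ibarra 0.1814.
Proportional shares: Halvorsen 1,089.93; Ferraro 1,530.65; Quinlan 1,913.41; Bergstrom 1,196.44; Ibarra 1,269.57.
After rounding ($100): Halvorsen $1,100; Ferraro $1,500; Quinlan $1,900; Bergstrom $1,200; Ibarra $1,300. Sum = $7,000.
Rounded total matches; no reconciliation needed.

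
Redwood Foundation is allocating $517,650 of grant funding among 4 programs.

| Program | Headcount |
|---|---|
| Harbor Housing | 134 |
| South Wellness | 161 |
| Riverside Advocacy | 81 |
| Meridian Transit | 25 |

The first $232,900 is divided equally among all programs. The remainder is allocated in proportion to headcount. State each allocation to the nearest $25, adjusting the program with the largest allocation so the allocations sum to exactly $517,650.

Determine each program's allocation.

Harbor Housing: $153,375; South Wellness: $172,550; Riverside Advocacy: $115,750; Meridian Transit: $75,975

Equal tier: $232,900 ÷ 4 = $58,225 apiece.
Remainder $284,750 by headcount (total 401): Harbor Housing 95,153.37 → $95,150; South Wellness 114,326.06 → $114,325; Riverside Advocacy 57,518.08 → $57,525; Meridian Transit 17,752.49 → $17,750.
Totals: Harbor Housing $58,225 + $95,150 = $153,375; South Wellness $58,225 + $114,325 = $172,550; Riverside Advocacy $58,225 + $57,525 = $115,750; Meridian Transit $58,225 + $17,750 = $75,975.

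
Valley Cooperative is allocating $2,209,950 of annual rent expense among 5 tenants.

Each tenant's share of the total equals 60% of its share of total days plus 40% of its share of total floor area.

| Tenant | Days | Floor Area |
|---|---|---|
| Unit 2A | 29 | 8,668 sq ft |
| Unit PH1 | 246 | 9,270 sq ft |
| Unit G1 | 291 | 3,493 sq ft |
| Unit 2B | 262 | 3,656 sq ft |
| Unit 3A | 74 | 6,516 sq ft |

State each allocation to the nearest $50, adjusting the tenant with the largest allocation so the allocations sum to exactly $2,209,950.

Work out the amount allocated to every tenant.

Unit 2A: $285,100 | Unit PH1: $620,900 | Unit G1: $525,500 | Unit 2B: $487,400 | Unit 3A: $291,050

Days total 902; floor area total 31,603.
Composite weights (60% days + 40% floor area): Unit 2A 0.1290; Unit PH1 0.2810; Unit G1 0.2378; Unit 2B 0.2206; Unit 3A 0.1317.
Proportional shares: Unit 2A 285,087.02; Unit PH1 620,923.01; Unit G1 525,483.76; Unit 2B 487,412.13; Unit 3A 291,044.07.
Rounded to nearest $50: Unit 2A $285,100; Unit PH1 $620,900; Unit G1 $525,500; Unit 2B $487,400; Unit 3A $291,050. Sum = $2,209,950.
No rounding difference to absorb.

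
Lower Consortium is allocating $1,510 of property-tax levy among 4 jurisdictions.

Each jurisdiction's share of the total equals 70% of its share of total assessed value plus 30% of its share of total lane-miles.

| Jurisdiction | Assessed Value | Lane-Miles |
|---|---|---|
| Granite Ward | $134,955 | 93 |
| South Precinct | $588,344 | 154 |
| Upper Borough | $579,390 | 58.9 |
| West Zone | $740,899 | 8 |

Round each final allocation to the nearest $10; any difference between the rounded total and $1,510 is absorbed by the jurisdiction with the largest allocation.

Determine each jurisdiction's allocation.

Totals — assessed value 2,043,588, lane-miles 313.9.
Blended shares (70% assessed value + 30% lane-miles): Granite Ward 0.1351; South Precinct 0.3487; Upper Borough 0.2548; West Zone 0.2614.
Pro-rata amounts: Granite Ward 204.01; South Precinct 526.55; Upper Borough 384.68; West Zone 394.76.
At nearest $10: Granite Ward $200; South Precinct $530; Upper Borough $380; West Zone $390. Sum = $1,500.
Difference $1,510 − $1,500 = +$10 applied to largest allocation (South Precinct): South Precinct becomes $540.

Granite Ward: $200 · South Precinct: $540 · Upper Borough: $380 · West Zone: $390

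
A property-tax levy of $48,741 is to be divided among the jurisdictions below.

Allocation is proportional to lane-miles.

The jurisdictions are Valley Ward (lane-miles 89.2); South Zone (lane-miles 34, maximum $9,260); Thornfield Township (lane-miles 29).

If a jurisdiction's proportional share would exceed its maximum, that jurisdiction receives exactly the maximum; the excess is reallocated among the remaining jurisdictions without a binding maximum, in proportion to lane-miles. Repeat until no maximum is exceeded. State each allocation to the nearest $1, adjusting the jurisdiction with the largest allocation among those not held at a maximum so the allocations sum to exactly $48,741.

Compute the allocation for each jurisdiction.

Sum of lane-miles: 152.2.
Proportional shares (ignoring caps): Valley Ward 28,565.68; South Zone 10,888.27; Thornfield Township 9,287.05.
Capped: South Zone ($9,260); remaining pool $39,481 reallocated over remaining lane-miles 118.2.
Shares after redistribution: Valley Ward 29,794.46 → $29,794; Thornfield Township 9,686.54 → $9,687.

Valley Ward: $29,794; South Zone: $9,260; Thornfield Township: $9,687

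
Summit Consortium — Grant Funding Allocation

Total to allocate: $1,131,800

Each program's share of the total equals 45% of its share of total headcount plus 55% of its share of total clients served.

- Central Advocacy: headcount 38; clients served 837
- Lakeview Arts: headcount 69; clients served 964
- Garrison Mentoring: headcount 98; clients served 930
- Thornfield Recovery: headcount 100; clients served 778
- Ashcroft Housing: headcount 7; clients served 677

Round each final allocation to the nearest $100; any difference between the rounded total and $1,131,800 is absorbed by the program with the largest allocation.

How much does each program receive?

Central Advocacy: $186,500 · Lakeview Arts: $256,000 · Garrison Mentoring: $298,300 · Thornfield Recovery: $278,900 · Ashcroft Housing: $112,100

Headcount total 312; clients served total 4,186.
Blended shares (45% headcount + 55% clients served): Central Advocacy 0.1648; Lakeview Arts 0.2262; Garrison Mentoring 0.2635; Thornfield Recovery 0.2465; Ashcroft Housing 0.0990.
Pro-rata amounts: Central Advocacy 186,499.60; Lakeview Arts 255,989.99; Garrison Mentoring 298,273.64; Thornfield Recovery 278,934.89; Ashcroft Housing 112,101.87.
Rounded to nearest $100: Central Advocacy $186,500; Lakeview Arts $256,000; Garrison Mentoring $298,300; Thornfield Recovery $278,900; Ashcroft Housing $112,100. Sum = $1,131,800.
No rounding difference to absorb.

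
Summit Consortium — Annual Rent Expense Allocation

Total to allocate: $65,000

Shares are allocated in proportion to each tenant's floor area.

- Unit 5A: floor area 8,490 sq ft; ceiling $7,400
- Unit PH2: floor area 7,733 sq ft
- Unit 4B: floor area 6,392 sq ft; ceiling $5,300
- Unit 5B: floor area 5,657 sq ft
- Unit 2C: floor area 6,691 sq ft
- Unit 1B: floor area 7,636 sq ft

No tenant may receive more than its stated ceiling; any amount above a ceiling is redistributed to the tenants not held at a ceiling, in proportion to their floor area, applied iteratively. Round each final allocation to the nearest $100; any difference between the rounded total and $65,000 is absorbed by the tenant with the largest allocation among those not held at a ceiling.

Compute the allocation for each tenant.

Unit 5A: $7,400 · Unit PH2: $14,600 · Unit 4B: $5,300 · Unit 5B: $10,700 · Unit 2C: $12,600 · Unit 1B: $14,400

Sum of floor area: 42,599.
Pro-rata shares before constraints: Unit 5A 12,954.53; Unit PH2 11,799.46; Unit 4B 9,753.28; Unit 5B 8,631.78; Unit 2C 10,209.51; Unit 1B 11,651.45.
Held at cap: Unit 5A ($7,400), Unit 4B ($5,300); balance $52,300 reallocated over remaining floor area 27,717.
Shares after redistribution: Unit PH2 14,591.62 → $14,600; Unit 5B 10,674.36 → $10,700; Unit 2C 12,625.44 → $12,600; Unit 1B 14,408.59 → $14,400.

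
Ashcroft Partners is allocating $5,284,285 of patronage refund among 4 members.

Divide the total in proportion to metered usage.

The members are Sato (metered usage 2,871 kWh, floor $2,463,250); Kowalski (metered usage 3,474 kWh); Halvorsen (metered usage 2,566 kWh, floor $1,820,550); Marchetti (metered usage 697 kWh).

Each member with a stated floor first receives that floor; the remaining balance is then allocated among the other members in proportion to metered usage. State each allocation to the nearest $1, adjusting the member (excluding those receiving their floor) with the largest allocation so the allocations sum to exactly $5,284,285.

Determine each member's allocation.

Sato: $2,463,250; Kowalski: $833,298; Halvorsen: $1,820,550; Marchetti: $167,187

Guaranteed amounts: Sato $2,463,250; Halvorsen $1,820,550. Balance $1,000,485.
Balance split over remaining metered usage 4,171: Kowalski 833,297.74 → $833,298; Marchetti 167,187.26 → $167,187.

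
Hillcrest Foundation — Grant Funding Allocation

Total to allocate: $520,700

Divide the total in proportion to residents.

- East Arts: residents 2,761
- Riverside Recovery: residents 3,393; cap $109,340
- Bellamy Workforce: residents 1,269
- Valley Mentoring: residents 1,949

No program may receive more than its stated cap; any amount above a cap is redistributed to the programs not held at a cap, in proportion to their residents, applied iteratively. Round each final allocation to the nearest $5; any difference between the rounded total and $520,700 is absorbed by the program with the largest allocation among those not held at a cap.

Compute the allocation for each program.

East Arts: $189,955 · Riverside Recovery: $109,340 · Bellamy Workforce: $87,310 · Valley Mentoring: $134,095

Combined residents = 9,372.
Proportional shares (ignoring caps): East Arts 153,398.71; Riverside Recovery 188,512.07; Bellamy Workforce 70,504.51; Valley Mentoring 108,284.71.
Capped: Riverside Recovery ($109,340); remaining pool $411,360 reallocated over remaining residents 5,979.
Remaining shares: East Arts 189,959.02 → $189,960; Bellamy Workforce 87,308.22 → $87,310; Valley Mentoring 134,092.76 → $134,095.
Rounding difference −$5 applied to East Arts → $189,955.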